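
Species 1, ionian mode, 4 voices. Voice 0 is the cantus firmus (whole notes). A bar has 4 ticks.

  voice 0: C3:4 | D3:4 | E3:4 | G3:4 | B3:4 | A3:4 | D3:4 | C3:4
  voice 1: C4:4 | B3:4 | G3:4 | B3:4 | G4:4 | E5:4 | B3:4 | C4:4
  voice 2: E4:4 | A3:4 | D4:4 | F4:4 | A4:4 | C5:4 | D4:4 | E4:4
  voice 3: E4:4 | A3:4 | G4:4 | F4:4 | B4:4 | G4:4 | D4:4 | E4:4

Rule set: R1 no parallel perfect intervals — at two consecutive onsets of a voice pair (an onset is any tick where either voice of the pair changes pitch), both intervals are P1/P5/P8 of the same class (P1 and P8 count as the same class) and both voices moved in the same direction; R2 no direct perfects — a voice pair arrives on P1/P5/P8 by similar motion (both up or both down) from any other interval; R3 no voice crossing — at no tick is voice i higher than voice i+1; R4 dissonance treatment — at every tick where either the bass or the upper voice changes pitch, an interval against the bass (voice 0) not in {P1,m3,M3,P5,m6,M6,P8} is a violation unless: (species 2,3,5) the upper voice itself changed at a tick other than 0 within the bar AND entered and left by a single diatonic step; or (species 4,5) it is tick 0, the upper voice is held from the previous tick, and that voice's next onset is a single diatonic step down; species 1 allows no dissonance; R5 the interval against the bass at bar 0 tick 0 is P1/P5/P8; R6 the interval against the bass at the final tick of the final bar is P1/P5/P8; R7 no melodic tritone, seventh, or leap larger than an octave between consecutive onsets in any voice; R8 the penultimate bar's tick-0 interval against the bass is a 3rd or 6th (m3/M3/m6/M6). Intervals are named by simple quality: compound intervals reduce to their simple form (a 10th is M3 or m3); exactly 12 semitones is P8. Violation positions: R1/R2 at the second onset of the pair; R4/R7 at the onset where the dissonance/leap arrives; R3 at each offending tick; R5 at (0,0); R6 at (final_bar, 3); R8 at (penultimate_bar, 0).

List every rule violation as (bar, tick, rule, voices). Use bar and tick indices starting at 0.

(0, 0, R5, (0, 2))
(0, 0, R5, (0, 3))
(1, 0, R1, (2, 3))
(1, 0, R3, (1, 2))
(1, 1, R3, (1, 2))
(1, 2, R3, (1, 2))
(1, 3, R3, (1, 2))
(2, 0, R4, (0, 2))
(2, 0, R7, (3,))
(3, 0, R4, (0, 2))
(3, 0, R4, (0, 3))
(4, 0, R2, (0, 3))
(4, 0, R4, (0, 2))
(4, 0, R7, (3,))
(5, 0, R3, (1, 2))
(5, 0, R3, (2, 3))
(5, 0, R4, (0, 3))
(5, 1, R3, (1, 2))
(5, 1, R3, (2, 3))
(5, 2, R3, (1, 2))
(5, 2, R3, (2, 3))
(5, 3, R3, (1, 2))
(5, 3, R3, (2, 3))
(6, 0, R2, (0, 2))
(6, 0, R2, (0, 3))
(6, 0, R2, (2, 3))
(6, 0, R7, (1,))
(6, 0, R7, (2,))
(6, 0, R8, (0, 2))
(6, 0, R8, (0, 3))
(7, 0, R1, (2, 3))
(7, 3, R6, (0, 2))
(7, 3, R6, (0, 3))

bar 0: v0=C3 v1=C4 v2=E4 v3=E4 downbeat M3
bar 1: v0=D3 v1=B3 v2=A3 v3=A3 downbeat P5
bar 2: v0=E3 v1=G3 v2=D4 v3=G4 downbeat m3
bar 3: v0=G3 v1=B3 v2=F4 v3=F4 downbeat m7
bar 4: v0=B3 v1=G4 v2=A4 v3=B4 downbeat P8
bar 5: v0=A3 v1=E5 v2=C5 v3=G4 downbeat m7
bar 6: v0=D3 v1=B3 v2=D4 v3=D4 downbeat P8
bar 7: v0=C3 v1=C4 v2=E4 v3=E4 downbeat M3
  -> R5 @ bar 0 tick 0 v(0, 2): opens on M3
  -> R5 @ bar 0 tick 0 v(0, 3): opens on M3
  -> R1 @ bar 1 tick 0 v(2, 3): E4/E4 P1 -> A3/A3 P1 similar
  -> R3 @ bar 1 tick 0 v(1, 2): B3 above A3
  -> R3 @ bar 1 tick 1 v(1, 2): B3 above A3
  -> R3 @ bar 1 tick 2 v(1, 2): B3 above A3
  -> R3 @ bar 1 tick 3 v(1, 2): B3 above A3
  -> R4 @ bar 2 tick 0 v(0, 2): E3/D4 m7 untreated
  -> R7 @ bar 2 tick 0 v(3,): A3->G4 leap 10st
  -> R4 @ bar 3 tick 0 v(0, 2): G3/F4 m7 untreated
  -> R4 @ bar 3 tick 0 v(0, 3): G3/F4 m7 untreated
  -> R2 @ bar 4 tick 0 v(0, 3): G3/F4 m7 -> B3/B4 P8 similar
  -> R4 @ bar 4 tick 0 v(0, 2): B3/A4 m7 untreated
  -> R7 @ bar 4 tick 0 v(3,): F4->B4 leap 6st
  -> R3 @ bar 5 tick 0 v(1, 2): E5 above C5
  -> R3 @ bar 5 tick 0 v(2, 3): C5 above G4
  -> R4 @ bar 5 tick 0 v(0, 3): A3/G4 m7 untreated
  -> R3 @ bar 5 tick 1 v(1, 2): E5 above C5
  -> R3 @ bar 5 tick 1 v(2, 3): C5 above G4
  -> R3 @ bar 5 tick 2 v(1, 2): E5 above C5
  -> R3 @ bar 5 tick 2 v(2, 3): C5 above G4
  -> R3 @ bar 5 tick 3 v(1, 2): E5 above C5
  -> R3 @ bar 5 tick 3 v(2, 3): C5 above G4
  -> R2 @ bar 6 tick 0 v(0, 2): A3/C5 m3 -> D3/D4 P8 similar
  -> R2 @ bar 6 tick 0 v(0, 3): A3/G4 m7 -> D3/D4 P8 similar
  -> R2 @ bar 6 tick 0 v(2, 3): C5/G4 P4 -> D4/D4 P1 similar
  -> R7 @ bar 6 tick 0 v(1,): E5->B3 leap 17st
  -> R7 @ bar 6 tick 0 v(2,): C5->D4 leap 10st
  -> R8 @ bar 6 tick 0 v(0, 2): penult P8 not 3rd/6th
  -> R8 @ bar 6 tick 0 v(0, 3): penult P8 not 3rd/6th
  -> R1 @ bar 7 tick 0 v(2, 3): D4/D4 P1 -> E4/E4 P1 similar
  -> R6 @ bar 7 tick 3 v(0, 2): closes on M3
  -> R6 @ bar 7 tick 3 v(0, 3): closes on M3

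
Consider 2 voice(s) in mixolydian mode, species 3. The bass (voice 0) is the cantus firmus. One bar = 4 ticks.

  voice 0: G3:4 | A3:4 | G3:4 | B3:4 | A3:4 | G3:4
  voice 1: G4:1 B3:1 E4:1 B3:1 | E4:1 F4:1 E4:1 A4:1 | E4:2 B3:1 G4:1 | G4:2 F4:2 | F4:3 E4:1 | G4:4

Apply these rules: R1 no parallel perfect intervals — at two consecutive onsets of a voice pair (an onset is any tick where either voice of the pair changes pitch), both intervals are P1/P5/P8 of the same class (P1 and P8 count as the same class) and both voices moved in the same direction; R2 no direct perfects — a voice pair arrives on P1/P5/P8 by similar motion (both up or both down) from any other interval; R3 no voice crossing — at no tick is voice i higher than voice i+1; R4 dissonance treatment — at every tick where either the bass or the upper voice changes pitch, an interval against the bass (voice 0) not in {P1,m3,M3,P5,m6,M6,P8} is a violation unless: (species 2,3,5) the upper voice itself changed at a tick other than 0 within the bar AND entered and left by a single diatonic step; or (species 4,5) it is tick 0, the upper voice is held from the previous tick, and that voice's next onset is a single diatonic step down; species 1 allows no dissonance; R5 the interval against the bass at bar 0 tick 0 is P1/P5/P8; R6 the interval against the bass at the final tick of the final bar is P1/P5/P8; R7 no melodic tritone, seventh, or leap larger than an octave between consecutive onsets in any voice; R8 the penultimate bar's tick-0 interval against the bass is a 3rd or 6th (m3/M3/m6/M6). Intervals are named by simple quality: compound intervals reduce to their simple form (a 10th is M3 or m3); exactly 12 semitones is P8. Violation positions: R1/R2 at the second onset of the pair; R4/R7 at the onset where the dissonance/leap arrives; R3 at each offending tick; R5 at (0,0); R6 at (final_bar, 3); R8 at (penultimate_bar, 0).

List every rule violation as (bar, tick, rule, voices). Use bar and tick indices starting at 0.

bar 0: v0=G3 v1=G4 downbeat P8
bar 1: v0=A3 v1=E4 downbeat P5
bar 2: v0=G3 v1=E4 downbeat M6
bar 3: v0=B3 v1=G4 downbeat m6
bar 4: v0=A3 v1=F4 downbeat m6
bar 5: v0=G3 v1=G4 downbeat P8
  -> R2 @ bar 1 tick 0 v(0, 1): G3/B3 M3 -> A3/E4 P5 similar

(1, 0, R2, (0, 1))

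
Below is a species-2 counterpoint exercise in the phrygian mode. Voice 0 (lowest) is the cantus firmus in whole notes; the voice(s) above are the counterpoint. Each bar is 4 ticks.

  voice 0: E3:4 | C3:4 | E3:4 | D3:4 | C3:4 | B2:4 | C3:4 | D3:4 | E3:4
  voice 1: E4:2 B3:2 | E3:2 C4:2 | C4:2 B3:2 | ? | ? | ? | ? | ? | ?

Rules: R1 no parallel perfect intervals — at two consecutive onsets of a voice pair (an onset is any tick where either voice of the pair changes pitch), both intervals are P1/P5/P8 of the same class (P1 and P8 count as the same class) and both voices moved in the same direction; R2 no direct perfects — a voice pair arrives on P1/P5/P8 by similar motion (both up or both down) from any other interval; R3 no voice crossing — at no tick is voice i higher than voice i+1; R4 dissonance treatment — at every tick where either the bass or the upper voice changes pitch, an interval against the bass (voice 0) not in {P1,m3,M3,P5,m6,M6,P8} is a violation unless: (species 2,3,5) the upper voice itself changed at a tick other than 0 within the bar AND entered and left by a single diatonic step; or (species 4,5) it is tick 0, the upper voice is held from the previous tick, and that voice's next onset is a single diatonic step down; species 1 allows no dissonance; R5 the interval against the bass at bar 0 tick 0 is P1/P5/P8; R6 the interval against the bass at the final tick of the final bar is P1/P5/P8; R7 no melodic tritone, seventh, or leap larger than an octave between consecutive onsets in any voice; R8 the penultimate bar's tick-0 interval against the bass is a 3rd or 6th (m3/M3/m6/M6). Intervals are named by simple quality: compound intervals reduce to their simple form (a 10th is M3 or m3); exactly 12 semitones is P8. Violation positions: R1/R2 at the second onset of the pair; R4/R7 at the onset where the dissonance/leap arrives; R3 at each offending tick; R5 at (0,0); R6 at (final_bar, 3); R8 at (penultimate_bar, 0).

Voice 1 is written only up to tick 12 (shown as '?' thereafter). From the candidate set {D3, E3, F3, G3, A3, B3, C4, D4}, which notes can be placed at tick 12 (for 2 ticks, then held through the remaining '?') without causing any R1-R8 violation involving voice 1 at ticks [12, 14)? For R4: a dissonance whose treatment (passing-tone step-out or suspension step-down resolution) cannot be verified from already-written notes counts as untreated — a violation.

D3: violates R2
E3: violates R4
F3: violates R7
G3: violates R4
A3: violates R1
B3: legal
C4: violates R4
D4: legal

{B3, D4}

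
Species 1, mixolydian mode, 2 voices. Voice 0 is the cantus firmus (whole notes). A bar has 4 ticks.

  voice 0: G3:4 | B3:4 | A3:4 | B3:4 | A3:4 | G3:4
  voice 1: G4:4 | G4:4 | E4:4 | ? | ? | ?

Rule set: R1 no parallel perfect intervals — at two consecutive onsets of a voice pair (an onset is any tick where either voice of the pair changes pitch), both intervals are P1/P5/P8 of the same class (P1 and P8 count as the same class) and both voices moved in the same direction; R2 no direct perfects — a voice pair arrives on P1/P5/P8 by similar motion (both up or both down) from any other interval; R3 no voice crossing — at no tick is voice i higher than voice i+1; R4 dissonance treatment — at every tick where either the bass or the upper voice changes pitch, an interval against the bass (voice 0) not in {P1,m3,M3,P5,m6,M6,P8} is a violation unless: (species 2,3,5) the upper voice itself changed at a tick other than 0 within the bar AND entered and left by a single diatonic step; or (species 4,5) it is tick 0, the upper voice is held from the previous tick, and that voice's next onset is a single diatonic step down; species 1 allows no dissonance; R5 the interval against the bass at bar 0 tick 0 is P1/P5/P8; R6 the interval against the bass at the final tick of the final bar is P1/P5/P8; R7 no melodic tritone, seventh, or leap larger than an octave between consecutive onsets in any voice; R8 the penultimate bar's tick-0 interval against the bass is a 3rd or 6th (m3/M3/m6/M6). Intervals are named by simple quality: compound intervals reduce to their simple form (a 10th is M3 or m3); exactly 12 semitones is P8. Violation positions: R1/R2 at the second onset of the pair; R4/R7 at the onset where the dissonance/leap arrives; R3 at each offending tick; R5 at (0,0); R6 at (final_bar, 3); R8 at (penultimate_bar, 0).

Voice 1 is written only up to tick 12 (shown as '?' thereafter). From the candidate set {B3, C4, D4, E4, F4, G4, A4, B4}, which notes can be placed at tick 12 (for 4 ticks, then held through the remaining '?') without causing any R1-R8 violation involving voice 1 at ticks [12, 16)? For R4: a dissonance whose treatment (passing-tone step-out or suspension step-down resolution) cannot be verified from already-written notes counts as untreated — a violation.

B3: legal
C4: violates R4
D4: legal
E4: violates R4
F4: violates R4
G4: legal
A4: violates R4
B4: violates R2

{B3, D4, G4}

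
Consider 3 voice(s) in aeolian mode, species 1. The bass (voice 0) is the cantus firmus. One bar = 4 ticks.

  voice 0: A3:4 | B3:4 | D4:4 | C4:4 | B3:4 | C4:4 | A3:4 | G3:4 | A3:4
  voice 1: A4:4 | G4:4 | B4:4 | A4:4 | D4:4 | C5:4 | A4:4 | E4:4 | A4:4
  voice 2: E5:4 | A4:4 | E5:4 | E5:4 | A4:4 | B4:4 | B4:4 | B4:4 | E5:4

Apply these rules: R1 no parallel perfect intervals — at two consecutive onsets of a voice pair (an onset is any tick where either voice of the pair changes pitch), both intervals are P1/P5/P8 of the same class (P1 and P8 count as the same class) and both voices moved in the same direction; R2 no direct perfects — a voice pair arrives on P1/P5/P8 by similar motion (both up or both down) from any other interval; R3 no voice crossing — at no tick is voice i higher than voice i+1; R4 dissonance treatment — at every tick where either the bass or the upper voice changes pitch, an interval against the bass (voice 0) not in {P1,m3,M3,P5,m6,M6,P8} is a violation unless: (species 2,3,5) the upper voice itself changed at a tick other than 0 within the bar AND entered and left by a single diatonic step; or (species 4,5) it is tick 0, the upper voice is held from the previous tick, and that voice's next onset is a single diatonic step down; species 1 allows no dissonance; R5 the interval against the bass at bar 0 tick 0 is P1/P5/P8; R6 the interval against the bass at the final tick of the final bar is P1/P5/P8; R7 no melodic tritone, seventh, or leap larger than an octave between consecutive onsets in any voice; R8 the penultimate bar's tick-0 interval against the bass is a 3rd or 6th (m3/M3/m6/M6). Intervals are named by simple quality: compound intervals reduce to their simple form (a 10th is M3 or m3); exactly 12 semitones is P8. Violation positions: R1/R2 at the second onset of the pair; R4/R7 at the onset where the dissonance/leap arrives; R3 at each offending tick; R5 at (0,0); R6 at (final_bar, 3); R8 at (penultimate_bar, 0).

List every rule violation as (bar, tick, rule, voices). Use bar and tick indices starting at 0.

bar 0: v0=A3 v1=A4 v2=E5 downbeat P5
bar 1: v0=B3 v1=G4 v2=A4 downbeat m7
bar 2: v0=D4 v1=B4 v2=E5 downbeat M2
bar 3: v0=C4 v1=A4 v2=E5 downbeat M3
bar 4: v0=B3 v1=D4 v2=A4 downbeat m7
bar 5: v0=C4 v1=C5 v2=B4 downbeat M7
bar 6: v0=A3 v1=A4 v2=B4 downbeat M2
bar 7: v0=G3 v1=E4 v2=B4 downbeat M3
bar 8: v0=A3 v1=A4 v2=E5 downbeat P5
  -> R4 @ bar 1 tick 0 v(0, 2): B3/A4 m7 untreated
  -> R4 @ bar 2 tick 0 v(0, 2): D4/E5 M2 untreated
  -> R1 @ bar 4 tick 0 v(1, 2): A4/E5 P5 -> D4/A4 P5 similar
  -> R4 @ bar 4 tick 0 v(0, 2): B3/A4 m7 untreated
  -> R2 @ bar 5 tick 0 v(0, 1): B3/D4 m3 -> C4/C5 P8 similar
  -> R3 @ bar 5 tick 0 v(1, 2): C5 above B4
  -> R4 @ bar 5 tick 0 v(0, 2): C4/B4 M7 untreated
  -> R7 @ bar 5 tick 0 v(1,): D4->C5 leap 10st
  -> R3 @ bar 5 tick 1 v(1, 2): C5 above B4
  -> R3 @ bar 5 tick 2 v(1, 2): C5 above B4
  -> R3 @ bar 5 tick 3 v(1, 2): C5 above B4
  -> R1 @ bar 6 tick 0 v(0, 1): C4/C5 P8 -> A3/A4 P8 similar
  -> R4 @ bar 6 tick 0 v(0, 2): A3/B4 M2 untreated
  -> R1 @ bar 8 tick 0 v(1, 2): E4/B4 P5 -> A4/E5 P5 similar
  -> R2 @ bar 8 tick 0 v(0, 1): G3/E4 M6 -> A3/A4 P8 similar
  -> R2 @ bar 8 tick 0 v(0, 2): G3/B4 M3 -> A3/E5 P5 similar

(1, 0, R4, (0, 2))
(2, 0, R4, (0, 2))
(4, 0, R1, (1, 2))
(4, 0, R4, (0, 2))
(5, 0, R2, (0, 1))
(5, 0, R3, (1, 2))
(5, 0, R4, (0, 2))
(5, 0, R7, (1,))
(5, 1, R3, (1, 2))
(5, 2, R3, (1, 2))
(5, 3, R3, (1, 2))
(6, 0, R1, (0, 1))
(6, 0, R4, (0, 2))
(8, 0, R1, (1, 2))
(8, 0, R2, (0, 1))
(8, 0, R2, (0, 2))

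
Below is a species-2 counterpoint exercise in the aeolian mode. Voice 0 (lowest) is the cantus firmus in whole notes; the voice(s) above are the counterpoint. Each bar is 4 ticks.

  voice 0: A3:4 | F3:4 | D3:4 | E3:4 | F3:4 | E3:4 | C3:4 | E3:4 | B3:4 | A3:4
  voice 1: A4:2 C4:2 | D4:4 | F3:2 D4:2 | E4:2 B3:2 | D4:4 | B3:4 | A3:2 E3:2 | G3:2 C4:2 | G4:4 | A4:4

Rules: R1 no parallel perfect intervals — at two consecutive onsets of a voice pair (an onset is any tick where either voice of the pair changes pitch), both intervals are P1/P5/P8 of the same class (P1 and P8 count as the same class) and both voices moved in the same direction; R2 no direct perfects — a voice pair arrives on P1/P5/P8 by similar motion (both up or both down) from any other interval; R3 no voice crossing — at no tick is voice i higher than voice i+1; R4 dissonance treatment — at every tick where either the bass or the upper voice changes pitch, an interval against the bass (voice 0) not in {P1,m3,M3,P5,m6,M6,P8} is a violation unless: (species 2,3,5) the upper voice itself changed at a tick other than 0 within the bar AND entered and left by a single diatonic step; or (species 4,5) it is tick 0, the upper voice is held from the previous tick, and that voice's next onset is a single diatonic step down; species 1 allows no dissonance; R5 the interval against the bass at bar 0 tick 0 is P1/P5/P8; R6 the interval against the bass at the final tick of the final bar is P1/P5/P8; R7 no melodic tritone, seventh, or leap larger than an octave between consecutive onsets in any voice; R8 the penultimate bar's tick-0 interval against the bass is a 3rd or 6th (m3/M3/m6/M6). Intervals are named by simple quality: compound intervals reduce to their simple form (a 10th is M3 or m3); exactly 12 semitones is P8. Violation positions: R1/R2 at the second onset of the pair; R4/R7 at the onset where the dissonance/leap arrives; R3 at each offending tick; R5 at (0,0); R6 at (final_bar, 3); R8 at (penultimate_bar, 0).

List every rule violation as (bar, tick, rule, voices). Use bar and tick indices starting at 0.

bar 0: v0=A3 v1=A4 downbeat P8
bar 1: v0=F3 v1=D4 downbeat M6
bar 2: v0=D3 v1=F3 downbeat m3
bar 3: v0=E3 v1=E4 downbeat P8
bar 4: v0=F3 v1=D4 downbeat M6
bar 5: v0=E3 v1=B3 downbeat P5
bar 6: v0=C3 v1=A3 downbeat M6
bar 7: v0=E3 v1=G3 downbeat m3
bar 8: v0=B3 v1=G4 downbeat m6
bar 9: v0=A3 v1=A4 downbeat P8
  -> R1 @ bar 3 tick 0 v(0, 1): D3/D4 P8 -> E3/E4 P8 similar
  -> R2 @ bar 5 tick 0 v(0, 1): F3/D4 M6 -> E3/B3 P5 similar

(3, 0, R1, (0, 1))
(5, 0, R2, (0, 1))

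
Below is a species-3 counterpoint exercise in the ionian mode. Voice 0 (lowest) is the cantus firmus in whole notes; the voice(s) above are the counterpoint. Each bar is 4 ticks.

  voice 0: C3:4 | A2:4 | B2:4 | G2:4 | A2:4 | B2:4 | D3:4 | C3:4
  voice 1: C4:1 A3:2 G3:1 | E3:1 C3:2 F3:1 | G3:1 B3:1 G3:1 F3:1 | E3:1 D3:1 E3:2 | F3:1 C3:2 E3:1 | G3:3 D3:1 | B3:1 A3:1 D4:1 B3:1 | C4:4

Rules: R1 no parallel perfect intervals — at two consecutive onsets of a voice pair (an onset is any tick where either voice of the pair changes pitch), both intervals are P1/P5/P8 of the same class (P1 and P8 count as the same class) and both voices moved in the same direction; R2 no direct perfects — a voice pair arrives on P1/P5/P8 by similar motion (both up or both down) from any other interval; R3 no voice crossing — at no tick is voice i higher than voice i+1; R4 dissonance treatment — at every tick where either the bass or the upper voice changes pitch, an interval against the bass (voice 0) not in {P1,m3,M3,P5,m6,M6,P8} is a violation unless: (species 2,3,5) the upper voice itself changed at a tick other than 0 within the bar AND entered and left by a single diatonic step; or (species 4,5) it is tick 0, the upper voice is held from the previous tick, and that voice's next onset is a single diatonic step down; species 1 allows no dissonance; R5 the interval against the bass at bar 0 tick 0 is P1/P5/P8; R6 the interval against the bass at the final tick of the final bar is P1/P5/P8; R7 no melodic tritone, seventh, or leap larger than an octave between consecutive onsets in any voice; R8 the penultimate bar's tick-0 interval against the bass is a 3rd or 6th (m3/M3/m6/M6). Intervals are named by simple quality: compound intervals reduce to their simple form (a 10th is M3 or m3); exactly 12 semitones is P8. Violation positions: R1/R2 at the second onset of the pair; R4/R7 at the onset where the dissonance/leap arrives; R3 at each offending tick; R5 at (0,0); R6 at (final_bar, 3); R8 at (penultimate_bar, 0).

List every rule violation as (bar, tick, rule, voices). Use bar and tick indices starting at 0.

(1, 0, R1, (0, 1))

bar 0: v0=C3 v1=C4 downbeat P8
bar 1: v0=A2 v1=E3 downbeat P5
bar 2: v0=B2 v1=G3 downbeat m6
bar 3: v0=G2 v1=E3 downbeat M6
bar 4: v0=A2 v1=F3 downbeat m6
bar 5: v0=B2 v1=G3 downbeat m6
bar 6: v0=D3 v1=B3 downbeat M6
bar 7: v0=C3 v1=C4 downbeat P8
  -> R1 @ bar 1 tick 0 v(0, 1): C3/G3 P5 -> A2/E3 P5 similar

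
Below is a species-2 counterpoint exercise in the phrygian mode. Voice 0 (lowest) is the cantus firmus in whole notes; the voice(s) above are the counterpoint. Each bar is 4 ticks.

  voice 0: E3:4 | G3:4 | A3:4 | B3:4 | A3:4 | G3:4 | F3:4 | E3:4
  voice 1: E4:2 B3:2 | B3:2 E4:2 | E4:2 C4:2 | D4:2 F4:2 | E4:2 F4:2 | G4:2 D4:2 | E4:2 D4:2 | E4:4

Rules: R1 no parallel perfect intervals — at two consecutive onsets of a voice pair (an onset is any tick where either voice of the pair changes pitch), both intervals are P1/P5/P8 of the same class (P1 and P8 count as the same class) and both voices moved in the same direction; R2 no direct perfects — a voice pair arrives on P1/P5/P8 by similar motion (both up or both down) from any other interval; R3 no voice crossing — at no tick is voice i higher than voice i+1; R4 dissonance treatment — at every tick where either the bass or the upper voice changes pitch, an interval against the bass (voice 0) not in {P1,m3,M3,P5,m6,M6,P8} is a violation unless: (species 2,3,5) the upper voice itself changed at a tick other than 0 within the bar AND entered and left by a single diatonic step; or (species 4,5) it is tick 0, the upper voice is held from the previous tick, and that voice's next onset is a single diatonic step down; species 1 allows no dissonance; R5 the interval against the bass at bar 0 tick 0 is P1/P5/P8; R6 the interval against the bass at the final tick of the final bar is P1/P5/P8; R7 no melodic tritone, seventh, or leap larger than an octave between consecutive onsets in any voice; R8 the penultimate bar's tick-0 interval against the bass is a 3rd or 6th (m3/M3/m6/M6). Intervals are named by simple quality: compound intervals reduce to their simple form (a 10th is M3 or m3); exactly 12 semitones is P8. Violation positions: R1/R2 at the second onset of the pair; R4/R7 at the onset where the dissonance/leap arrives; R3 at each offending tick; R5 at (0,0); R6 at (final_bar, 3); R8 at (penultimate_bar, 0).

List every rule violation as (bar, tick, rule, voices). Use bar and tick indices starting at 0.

bar 0: v0=E3 v1=E4 downbeat P8
bar 1: v0=G3 v1=B3 downbeat M3
bar 2: v0=A3 v1=E4 downbeat P5
bar 3: v0=B3 v1=D4 downbeat m3
bar 4: v0=A3 v1=E4 downbeat P5
bar 5: v0=G3 v1=G4 downbeat P8
bar 6: v0=F3 v1=E4 downbeat M7
bar 7: v0=E3 v1=E4 downbeat P8
  -> R4 @ bar 3 tick 2 v(0, 1): B3/F4 TT untreated
  -> R2 @ bar 4 tick 0 v(0, 1): B3/F4 TT -> A3/E4 P5 similar
  -> R4 @ bar 6 tick 0 v(0, 1): F3/E4 M7 untreated
  -> R8 @ bar 6 tick 0 v(0, 1): penult M7 not 3rd/6th

(3, 2, R4, (0, 1))
(4, 0, R2, (0, 1))
(6, 0, R4, (0, 1))
(6, 0, R8, (0, 1))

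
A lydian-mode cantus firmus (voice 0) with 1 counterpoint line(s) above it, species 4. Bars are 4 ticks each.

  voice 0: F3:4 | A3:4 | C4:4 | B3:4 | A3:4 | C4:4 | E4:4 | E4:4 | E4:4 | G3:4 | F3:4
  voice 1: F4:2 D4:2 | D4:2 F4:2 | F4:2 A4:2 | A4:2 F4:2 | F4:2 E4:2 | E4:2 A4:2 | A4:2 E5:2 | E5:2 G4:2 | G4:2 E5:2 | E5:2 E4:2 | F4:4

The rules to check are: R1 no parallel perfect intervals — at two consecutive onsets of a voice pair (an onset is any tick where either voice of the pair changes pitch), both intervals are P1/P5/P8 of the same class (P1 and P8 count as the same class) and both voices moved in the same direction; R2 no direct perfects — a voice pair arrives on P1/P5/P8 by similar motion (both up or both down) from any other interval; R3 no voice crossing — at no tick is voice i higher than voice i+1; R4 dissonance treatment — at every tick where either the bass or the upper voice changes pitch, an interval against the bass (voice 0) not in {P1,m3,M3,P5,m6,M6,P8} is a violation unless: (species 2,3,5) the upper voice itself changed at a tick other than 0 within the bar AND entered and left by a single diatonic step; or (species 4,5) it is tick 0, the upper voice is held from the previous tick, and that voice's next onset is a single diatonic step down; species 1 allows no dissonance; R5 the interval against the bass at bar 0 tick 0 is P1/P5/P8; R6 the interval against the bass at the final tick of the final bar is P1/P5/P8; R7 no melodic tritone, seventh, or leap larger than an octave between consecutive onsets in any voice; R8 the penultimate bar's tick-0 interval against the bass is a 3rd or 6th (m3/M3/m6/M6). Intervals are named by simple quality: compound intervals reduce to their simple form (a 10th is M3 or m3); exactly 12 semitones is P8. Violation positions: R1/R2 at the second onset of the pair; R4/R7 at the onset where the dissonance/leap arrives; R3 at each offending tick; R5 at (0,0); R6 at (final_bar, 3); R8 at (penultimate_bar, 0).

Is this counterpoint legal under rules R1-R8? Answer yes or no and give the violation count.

No (5 violations)

bar 0: v0=F3 v1=F4 (P8)
bar 1: v0=A3 v1=D4 (P4)
bar 2: v0=C4 v1=F4 (P4)
bar 3: v0=B3 v1=A4 (m7)
bar 4: v0=A3 v1=F4 (m6)
bar 5: v0=C4 v1=E4 (M3)
bar 6: v0=E4 v1=A4 (P4)
bar 7: v0=E4 v1=E5 (P8)
bar 8: v0=E4 v1=G4 (m3)
bar 9: v0=G3 v1=E5 (M6)
bar 10: v0=F3 v1=F4 (P8)
  R4 @ bar1.0: A3/D4 P4 untreated
  R4 @ bar2.0: C4/F4 P4 untreated
  R4 @ bar3.0: B3/A4 m7 untreated
  R4 @ bar3.2: B3/F4 TT untreated
  R4 @ bar6.0: E4/A4 P4 untreated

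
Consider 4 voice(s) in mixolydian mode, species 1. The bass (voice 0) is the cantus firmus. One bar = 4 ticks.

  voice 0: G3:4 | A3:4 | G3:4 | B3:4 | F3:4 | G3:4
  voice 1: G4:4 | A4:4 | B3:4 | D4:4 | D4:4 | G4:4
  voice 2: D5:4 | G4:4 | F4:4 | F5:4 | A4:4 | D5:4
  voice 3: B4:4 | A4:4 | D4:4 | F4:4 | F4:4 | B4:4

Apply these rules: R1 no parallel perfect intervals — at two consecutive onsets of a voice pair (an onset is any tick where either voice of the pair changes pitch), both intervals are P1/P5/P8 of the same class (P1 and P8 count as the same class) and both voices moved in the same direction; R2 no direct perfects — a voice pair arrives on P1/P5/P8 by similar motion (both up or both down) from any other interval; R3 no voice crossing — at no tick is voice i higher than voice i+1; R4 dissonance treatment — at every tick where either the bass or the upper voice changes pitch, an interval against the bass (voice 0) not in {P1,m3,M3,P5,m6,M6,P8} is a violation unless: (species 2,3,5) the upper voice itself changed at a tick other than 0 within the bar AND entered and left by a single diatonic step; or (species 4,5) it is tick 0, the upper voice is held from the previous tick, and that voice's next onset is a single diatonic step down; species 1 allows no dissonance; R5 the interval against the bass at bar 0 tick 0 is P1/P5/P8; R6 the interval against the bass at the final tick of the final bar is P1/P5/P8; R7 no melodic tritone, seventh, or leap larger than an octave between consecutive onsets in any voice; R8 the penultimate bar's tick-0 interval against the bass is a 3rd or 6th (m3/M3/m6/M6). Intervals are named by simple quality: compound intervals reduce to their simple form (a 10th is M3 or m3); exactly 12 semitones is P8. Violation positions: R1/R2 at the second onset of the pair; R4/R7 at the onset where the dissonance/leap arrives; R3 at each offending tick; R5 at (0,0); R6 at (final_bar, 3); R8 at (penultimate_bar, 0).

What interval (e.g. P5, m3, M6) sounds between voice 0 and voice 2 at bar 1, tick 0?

m7

voice 0=A3 voice 2=G4 -> m7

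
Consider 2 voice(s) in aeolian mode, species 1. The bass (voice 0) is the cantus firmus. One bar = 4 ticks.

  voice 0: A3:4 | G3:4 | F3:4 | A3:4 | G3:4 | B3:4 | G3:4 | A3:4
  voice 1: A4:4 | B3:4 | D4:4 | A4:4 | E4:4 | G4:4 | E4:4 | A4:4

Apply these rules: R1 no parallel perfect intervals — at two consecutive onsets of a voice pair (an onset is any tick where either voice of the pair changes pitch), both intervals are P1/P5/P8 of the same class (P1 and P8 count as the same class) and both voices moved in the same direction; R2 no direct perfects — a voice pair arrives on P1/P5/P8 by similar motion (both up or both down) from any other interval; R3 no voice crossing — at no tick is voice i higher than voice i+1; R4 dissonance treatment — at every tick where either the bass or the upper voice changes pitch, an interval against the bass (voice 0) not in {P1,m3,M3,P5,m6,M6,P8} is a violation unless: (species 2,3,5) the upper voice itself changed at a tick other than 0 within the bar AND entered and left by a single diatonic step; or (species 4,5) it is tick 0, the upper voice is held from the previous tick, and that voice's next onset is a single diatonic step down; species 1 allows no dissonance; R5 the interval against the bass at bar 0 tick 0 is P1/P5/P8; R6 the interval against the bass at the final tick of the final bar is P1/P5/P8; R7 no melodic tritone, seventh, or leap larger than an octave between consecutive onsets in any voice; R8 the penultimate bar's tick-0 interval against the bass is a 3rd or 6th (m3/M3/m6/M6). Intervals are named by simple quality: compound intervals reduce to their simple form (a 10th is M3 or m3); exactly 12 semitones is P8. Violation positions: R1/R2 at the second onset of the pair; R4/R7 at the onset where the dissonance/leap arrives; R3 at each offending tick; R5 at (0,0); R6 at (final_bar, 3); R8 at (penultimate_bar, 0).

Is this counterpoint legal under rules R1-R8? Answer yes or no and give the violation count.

bar 0: v0=A3 v1=A4 (P8)
bar 1: v0=G3 v1=B3 (M3)
bar 2: v0=F3 v1=D4 (M6)
bar 3: v0=A3 v1=A4 (P8)
bar 4: v0=G3 v1=E4 (M6)
bar 5: v0=B3 v1=G4 (m6)
bar 6: v0=G3 v1=E4 (M6)
bar 7: v0=A3 v1=A4 (P8)
  R7 @ bar1.0: A4->B3 leap 10st
  R2 @ bar3.0: F3/D4 M6 -> A3/A4 P8 similar
  R2 @ bar7.0: G3/E4 M6 -> A3/A4 P8 similar

No (3 violations)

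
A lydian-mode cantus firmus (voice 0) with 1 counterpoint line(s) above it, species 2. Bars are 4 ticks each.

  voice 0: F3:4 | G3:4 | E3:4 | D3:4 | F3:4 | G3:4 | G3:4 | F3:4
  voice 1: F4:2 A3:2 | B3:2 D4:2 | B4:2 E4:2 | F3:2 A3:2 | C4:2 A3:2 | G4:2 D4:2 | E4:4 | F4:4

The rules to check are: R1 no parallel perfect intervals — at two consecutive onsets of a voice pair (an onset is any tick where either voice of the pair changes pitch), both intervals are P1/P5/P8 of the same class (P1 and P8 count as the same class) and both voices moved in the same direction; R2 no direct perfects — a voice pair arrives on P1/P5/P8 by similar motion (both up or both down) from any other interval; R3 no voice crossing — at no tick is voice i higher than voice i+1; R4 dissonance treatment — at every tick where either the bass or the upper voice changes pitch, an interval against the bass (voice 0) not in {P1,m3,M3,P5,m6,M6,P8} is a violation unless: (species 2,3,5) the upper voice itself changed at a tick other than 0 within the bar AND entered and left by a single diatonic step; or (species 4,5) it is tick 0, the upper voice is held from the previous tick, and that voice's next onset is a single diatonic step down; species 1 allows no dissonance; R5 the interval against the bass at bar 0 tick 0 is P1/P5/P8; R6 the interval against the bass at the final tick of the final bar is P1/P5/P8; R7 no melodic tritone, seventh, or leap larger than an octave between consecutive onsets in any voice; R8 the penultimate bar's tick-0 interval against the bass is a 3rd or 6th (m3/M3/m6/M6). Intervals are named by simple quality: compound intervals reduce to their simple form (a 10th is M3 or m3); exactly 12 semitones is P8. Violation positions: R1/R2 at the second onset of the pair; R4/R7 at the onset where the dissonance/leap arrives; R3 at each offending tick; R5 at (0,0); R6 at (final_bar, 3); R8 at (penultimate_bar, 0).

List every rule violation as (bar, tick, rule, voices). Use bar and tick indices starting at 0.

bar 0: v0=F3 v1=F4 downbeat P8
bar 1: v0=G3 v1=B3 downbeat M3
bar 2: v0=E3 v1=B4 downbeat P5
bar 3: v0=D3 v1=F3 downbeat m3
bar 4: v0=F3 v1=C4 downbeat P5
bar 5: v0=G3 v1=G4 downbeat P8
bar 6: v0=G3 v1=E4 downbeat M6
bar 7: v0=F3 v1=F4 downbeat P8
  -> R7 @ bar 3 tick 0 v(1,): E4->F3 leap 11st
  -> R1 @ bar 4 tick 0 v(0, 1): D3/A3 P5 -> F3/C4 P5 similar
  -> R2 @ bar 5 tick 0 v(0, 1): F3/A3 M3 -> G3/G4 P8 similar
  -> R7 @ bar 5 tick 0 v(1,): A3->G4 leap 10st

(3, 0, R7, (1,))
(4, 0, R1, (0, 1))
(5, 0, R2, (0, 1))
(5, 0, R7, (1,))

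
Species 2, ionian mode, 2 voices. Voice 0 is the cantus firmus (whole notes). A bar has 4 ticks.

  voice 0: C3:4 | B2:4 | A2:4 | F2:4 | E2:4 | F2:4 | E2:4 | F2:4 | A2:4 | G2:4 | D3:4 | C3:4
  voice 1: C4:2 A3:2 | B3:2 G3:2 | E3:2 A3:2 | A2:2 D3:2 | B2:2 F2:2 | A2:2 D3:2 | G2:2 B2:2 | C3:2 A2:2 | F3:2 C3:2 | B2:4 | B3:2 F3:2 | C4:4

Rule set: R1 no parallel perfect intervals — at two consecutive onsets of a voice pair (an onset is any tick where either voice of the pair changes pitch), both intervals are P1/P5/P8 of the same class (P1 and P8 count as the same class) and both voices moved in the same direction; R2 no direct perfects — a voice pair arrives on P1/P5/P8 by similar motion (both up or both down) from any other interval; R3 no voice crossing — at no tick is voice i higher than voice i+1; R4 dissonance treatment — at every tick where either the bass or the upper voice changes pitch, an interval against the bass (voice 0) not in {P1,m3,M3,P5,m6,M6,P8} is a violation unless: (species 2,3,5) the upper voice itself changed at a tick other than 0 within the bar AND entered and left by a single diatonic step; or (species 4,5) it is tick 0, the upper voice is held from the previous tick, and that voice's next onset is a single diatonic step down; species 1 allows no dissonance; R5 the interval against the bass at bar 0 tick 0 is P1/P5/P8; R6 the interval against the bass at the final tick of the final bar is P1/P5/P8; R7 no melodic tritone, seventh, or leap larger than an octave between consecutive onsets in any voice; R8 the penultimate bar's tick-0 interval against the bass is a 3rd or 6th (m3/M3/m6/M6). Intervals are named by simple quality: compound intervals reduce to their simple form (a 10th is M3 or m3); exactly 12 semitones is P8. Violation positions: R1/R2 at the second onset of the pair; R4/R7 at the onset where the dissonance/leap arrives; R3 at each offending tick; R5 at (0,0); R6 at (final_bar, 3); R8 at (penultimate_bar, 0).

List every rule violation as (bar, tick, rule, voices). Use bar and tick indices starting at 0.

(2, 0, R2, (0, 1))
(4, 0, R2, (0, 1))
(4, 2, R4, (0, 1))
(4, 2, R7, (1,))
(7, 0, R1, (0, 1))
(10, 2, R7, (1,))

bar 0: v0=C3 v1=C4 downbeat P8
bar 1: v0=B2 v1=B3 downbeat P8
bar 2: v0=A2 v1=E3 downbeat P5
bar 3: v0=F2 v1=A2 downbeat M3
bar 4: v0=E2 v1=B2 downbeat P5
bar 5: v0=F2 v1=A2 downbeat M3
bar 6: v0=E2 v1=G2 downbeat m3
bar 7: v0=F2 v1=C3 downbeat P5
bar 8: v0=A2 v1=F3 downbeat m6
bar 9: v0=G2 v1=B2 downbeat M3
bar 10: v0=D3 v1=B3 downbeat M6
bar 11: v0=C3 v1=C4 downbeat P8
  -> R2 @ bar 2 tick 0 v(0, 1): B2/G3 m6 -> A2/E3 P5 similar
  -> R2 @ bar 4 tick 0 v(0, 1): F2/D3 M6 -> E2/B2 P5 similar
  -> R4 @ bar 4 tick 2 v(0, 1): E2/F2 m2 untreated
  -> R7 @ bar 4 tick 2 v(1,): B2->F2 leap 6st
  -> R1 @ bar 7 tick 0 v(0, 1): E2/B2 P5 -> F2/C3 P5 similar
  -> R7 @ bar 10 tick 2 v(1,): B3->F3 leap 6st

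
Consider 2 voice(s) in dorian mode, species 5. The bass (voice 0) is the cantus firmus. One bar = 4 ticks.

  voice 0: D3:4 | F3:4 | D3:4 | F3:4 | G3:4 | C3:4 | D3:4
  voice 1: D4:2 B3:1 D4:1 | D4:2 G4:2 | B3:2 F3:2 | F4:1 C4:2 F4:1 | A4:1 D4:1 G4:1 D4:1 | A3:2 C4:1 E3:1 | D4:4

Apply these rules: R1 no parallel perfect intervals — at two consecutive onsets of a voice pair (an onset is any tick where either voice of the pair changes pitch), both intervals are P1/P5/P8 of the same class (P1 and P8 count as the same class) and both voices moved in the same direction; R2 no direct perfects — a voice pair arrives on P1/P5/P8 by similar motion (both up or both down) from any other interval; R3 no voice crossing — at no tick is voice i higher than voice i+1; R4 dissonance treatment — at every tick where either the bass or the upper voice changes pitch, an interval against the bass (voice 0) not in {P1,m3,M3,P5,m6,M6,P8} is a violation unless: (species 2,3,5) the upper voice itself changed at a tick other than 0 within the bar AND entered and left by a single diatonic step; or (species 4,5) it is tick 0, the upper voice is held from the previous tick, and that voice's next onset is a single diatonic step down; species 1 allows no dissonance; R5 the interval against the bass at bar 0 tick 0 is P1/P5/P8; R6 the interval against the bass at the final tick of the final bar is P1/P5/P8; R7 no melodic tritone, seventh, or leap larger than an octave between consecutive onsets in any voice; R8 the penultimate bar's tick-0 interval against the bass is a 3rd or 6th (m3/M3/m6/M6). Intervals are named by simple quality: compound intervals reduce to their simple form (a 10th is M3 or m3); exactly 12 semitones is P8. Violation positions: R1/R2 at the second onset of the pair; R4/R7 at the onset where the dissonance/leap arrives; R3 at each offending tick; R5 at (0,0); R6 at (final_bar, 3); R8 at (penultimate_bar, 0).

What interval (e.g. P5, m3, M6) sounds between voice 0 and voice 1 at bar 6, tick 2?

P8

voice 0=D3 voice 1=D4 -> P8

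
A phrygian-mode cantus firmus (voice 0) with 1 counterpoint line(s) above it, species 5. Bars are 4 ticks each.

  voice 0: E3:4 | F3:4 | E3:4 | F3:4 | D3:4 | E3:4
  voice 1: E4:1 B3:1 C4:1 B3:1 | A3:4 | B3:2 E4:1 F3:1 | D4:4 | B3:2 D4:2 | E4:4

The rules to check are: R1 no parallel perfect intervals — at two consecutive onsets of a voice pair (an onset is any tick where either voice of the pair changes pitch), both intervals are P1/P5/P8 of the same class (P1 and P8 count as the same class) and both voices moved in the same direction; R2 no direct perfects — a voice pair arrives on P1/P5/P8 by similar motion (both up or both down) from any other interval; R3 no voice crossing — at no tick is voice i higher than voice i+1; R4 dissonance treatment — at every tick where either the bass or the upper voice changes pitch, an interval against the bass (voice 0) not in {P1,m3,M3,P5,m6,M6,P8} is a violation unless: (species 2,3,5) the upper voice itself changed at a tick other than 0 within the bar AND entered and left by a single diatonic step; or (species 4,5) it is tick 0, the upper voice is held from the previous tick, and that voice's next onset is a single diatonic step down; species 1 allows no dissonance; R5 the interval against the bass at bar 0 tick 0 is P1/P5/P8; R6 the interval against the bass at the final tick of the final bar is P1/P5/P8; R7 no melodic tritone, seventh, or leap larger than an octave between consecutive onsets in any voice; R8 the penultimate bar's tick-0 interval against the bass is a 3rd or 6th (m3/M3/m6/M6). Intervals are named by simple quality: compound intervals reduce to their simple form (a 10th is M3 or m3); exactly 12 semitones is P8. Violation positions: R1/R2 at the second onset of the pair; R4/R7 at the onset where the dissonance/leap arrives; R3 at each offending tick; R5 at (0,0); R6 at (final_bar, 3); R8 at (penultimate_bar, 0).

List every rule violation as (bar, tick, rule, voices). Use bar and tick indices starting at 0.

bar 0: v0=E3 v1=E4 downbeat P8
bar 1: v0=F3 v1=A3 downbeat M3
bar 2: v0=E3 v1=B3 downbeat P5
bar 3: v0=F3 v1=D4 downbeat M6
bar 4: v0=D3 v1=B3 downbeat M6
bar 5: v0=E3 v1=E4 downbeat P8
  -> R4 @ bar 2 tick 3 v(0, 1): E3/F3 m2 untreated
  -> R7 @ bar 2 tick 3 v(1,): E4->F3 leap 11st
  -> R1 @ bar 5 tick 0 v(0, 1): D3/D4 P8 -> E3/E4 P8 similar

(2, 3, R4, (0, 1))
(2, 3, R7, (1,))
(5, 0, R1, (0, 1))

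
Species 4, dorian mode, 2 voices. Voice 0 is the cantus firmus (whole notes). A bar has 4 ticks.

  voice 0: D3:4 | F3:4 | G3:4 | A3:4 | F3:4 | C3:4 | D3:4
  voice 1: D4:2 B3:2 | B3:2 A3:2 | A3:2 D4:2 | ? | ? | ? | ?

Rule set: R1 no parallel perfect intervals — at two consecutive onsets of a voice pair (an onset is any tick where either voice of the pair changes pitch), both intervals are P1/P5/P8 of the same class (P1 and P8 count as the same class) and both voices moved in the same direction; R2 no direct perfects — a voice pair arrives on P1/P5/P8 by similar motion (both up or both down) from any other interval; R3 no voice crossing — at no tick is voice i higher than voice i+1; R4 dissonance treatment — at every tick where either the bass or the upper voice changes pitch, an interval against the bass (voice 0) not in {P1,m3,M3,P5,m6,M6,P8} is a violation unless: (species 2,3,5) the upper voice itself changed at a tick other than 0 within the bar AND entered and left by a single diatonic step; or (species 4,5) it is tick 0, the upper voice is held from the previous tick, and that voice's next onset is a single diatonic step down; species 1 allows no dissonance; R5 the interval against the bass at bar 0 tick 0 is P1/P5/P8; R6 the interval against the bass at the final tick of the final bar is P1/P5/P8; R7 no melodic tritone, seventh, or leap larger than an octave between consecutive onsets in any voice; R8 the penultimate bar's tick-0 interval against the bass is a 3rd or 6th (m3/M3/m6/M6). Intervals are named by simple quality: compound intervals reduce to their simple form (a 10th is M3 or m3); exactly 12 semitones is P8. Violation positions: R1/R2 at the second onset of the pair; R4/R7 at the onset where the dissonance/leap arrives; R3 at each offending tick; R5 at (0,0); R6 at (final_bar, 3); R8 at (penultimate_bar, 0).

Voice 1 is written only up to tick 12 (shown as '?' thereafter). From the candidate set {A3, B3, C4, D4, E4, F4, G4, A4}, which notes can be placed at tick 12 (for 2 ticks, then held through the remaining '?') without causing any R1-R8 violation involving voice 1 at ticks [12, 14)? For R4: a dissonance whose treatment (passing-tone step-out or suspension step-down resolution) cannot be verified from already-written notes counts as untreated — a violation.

{A3, C4, F4}

A3: legal
B3: violates R4
C4: legal
D4: violates R4
E4: violates R1
F4: legal
G4: violates R4
A4: violates R2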